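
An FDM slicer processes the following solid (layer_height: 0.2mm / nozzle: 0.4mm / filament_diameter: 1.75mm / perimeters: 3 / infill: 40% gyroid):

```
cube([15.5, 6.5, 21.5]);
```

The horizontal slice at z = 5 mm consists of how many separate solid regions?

At z = 5 mm: the 15.5×6.5 cube contributes its full rectangle. The result has 1 disconnected region.

1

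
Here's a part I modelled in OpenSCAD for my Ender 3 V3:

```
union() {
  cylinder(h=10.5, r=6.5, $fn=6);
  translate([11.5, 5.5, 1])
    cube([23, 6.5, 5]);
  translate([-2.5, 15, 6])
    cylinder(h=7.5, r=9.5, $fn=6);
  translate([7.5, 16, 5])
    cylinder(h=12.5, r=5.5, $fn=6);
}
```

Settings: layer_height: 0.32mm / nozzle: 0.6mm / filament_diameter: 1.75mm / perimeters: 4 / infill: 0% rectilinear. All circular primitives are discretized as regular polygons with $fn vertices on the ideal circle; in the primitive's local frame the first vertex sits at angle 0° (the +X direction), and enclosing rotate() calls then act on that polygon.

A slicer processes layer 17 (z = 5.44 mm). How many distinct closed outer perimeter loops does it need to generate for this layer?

At z = 5.44 mm: the r=6.5 cylinder contributes a regular 6-gon of circumradius 6.5; the cube at (11.5, 5.5) (footprint 23×6.5) is included at this height; the cylinder at (-2.5, 15) does not reach this height (z outside [6, 13.5]); the r=5.5 cylinder at (7.5, 16) contributes a regular 6-gon of circumradius 5.5; Taking the union: the 3 present regions are separate (no shared area or edge), so areas and boundary lengths simply add and each stays a separate island — 3 connected regions. The result has 3 disconnected regions.

3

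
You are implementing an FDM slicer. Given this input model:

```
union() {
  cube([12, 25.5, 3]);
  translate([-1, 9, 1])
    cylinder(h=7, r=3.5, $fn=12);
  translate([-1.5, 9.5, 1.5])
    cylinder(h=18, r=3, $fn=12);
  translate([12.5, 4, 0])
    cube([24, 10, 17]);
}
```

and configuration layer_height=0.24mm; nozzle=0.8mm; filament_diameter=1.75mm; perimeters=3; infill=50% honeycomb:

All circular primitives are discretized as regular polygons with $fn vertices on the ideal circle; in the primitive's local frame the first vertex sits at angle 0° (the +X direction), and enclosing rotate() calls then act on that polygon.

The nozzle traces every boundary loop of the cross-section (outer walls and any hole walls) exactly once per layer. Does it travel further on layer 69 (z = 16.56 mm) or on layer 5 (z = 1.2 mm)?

Layer 69 (z = 16.56): the cube is absent (z outside [0, 3]); the cylinder at (-1, 9) does not reach this height (z outside [1, 8]); the cylinder at (-1.5, 9.5): section is a regular 12-gon, circumradius r=3 (perimeter = 2·12·3.000·sin(180°/12) = 18.63 mm); the cube at (12.5, 4) (footprint 24×10) is included at this height (perimeter 68.00 mm); Merging all regions: the 2 present regions are separate (no shared area or edge), so areas and boundary lengths simply add and each stays a separate island — boundary = 86.63 mm. So its perimeter = 86.63 mm. Layer 5 (z = 1.2): the cube is present — its section is the full 12×25.5 rectangle (perimeter 75.00 mm); the cylinder at (-1, 9): section is a regular 12-gon, circumradius r=3.5 (perimeter = 2·12·3.500·sin(180°/12) = 21.74 mm); the cylinder at (-1.5, 9.5) is absent (z outside [1.5, 19.5]); the 24×10 cube at (12.5, 4) contributes its full rectangle (perimeter 68.00 mm); Merging all regions: the regions partially overlap (shared area 11.64 mm²), so the edge portions inside another operand are dropped and the merged outline is re-measured after clipping — boundary = 149.48 mm. So its perimeter = 149.48 mm. Layer 5 is larger (149.48 vs 86.63 mm).

layer 5 (z = 1.2 mm)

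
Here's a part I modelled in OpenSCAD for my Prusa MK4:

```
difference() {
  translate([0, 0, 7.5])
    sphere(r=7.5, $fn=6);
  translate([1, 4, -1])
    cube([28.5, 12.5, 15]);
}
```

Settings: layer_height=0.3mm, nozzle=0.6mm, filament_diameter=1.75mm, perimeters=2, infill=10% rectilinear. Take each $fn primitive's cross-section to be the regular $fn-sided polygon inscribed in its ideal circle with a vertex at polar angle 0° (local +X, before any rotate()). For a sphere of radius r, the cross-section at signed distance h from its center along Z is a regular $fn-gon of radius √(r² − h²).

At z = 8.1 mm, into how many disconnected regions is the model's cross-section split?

At z = 8.1 mm: the r=7.5 sphere slices to a regular 6-gon of circumradius 7.476 (√(r²−h²) with h=0.6 from center); the cube at (1, 4) is present — its section is the full 28.5×12.5 rectangle; Taking the first minus the rest: starting from the r=7.5 sphere, the 28.5×12.5 cube at (1, 4) partially overlaps it — only the 8.54 mm² overlap (of its 356.25 mm²) is removed, clipping the outline — 1 connected region. The result has 1 disconnected region.

1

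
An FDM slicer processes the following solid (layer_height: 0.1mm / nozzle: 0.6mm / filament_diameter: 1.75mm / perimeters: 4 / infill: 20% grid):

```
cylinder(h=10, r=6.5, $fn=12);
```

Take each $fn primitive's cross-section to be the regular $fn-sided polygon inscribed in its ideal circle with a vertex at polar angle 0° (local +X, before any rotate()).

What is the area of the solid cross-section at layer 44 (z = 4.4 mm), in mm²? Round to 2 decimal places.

126.75 mm²

At z = 4.4 mm: the r=6.5 cylinder gives a regular 12-gon of circumradius 6.5 (constant along its height) (area = (12/2)·6.500²·sin(360°/12) = 126.75 mm²). Overall, the cross-section is a single solid region. Net area = 126.75 mm².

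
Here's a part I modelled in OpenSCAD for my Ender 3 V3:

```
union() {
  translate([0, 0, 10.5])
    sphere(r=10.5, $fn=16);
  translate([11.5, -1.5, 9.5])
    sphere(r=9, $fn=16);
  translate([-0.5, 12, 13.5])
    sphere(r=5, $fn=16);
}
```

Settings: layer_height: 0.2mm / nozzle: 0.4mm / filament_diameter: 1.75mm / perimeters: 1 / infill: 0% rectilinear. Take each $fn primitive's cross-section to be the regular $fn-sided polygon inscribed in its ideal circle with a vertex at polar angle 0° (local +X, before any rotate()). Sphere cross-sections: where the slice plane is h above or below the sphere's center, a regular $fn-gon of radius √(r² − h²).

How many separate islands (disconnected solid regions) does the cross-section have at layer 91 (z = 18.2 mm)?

3

At z = 18.2 mm: the r=10.5 sphere contributes a regular 16-gon of circumradius √(10.5²−7.7²) = 7.139; the r=9 sphere at (11.5, -1.5) contributes a regular 16-gon of circumradius √(9²−8.7²) = 2.304; the r=5 sphere at (-0.5, 12) contributes a regular 16-gon of circumradius √(5²−4.7²) = 1.706; Taking the union: the 3 present regions are separate (no shared area or edge), so areas and boundary lengths simply add and each stays a separate island — 3 connected regions. Overall, the cross-section has 3 separate islands. Island count = 3.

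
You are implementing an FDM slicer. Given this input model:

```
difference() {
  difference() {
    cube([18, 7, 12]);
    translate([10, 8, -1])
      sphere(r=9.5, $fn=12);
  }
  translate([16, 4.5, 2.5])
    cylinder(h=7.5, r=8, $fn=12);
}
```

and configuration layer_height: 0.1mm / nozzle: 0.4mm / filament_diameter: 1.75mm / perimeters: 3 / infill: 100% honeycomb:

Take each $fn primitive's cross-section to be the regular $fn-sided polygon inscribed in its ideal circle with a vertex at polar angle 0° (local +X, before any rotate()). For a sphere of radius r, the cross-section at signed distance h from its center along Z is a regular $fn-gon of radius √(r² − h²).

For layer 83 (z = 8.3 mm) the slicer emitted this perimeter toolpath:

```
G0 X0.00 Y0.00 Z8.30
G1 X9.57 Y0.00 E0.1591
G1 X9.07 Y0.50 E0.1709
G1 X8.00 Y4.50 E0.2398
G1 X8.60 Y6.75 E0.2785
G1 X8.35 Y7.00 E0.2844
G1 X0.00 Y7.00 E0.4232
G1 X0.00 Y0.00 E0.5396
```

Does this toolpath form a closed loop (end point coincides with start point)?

yes

Start point (G0): (0.00, 0.00). End point (last G1): the path returns to the start — closed.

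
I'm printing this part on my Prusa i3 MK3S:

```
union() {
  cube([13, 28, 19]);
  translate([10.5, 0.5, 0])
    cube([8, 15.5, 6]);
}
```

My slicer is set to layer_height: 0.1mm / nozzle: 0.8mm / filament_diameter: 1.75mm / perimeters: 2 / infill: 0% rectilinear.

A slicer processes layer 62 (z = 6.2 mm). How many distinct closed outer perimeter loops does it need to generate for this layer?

At z = 6.2 mm: the cube is present — its section is the full 13×28 rectangle; the cube at (10.5, 0.5) does not reach this height (z outside [0, 6]); Taking the union: only the 13×28 cube is present, so the union is just that shape — 1 connected region. The result has 1 disconnected region.

1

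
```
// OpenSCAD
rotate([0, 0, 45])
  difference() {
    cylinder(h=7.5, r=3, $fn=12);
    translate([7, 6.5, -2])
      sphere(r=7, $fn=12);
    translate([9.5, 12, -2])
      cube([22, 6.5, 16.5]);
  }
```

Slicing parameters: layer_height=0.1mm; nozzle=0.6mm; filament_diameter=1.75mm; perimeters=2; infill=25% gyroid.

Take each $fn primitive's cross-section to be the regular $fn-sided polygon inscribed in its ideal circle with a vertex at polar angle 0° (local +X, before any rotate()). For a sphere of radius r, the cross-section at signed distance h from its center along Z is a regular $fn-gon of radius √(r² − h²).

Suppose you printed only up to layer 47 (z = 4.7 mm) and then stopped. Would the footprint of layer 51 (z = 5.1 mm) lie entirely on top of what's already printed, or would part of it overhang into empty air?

Compare the two slices. At z = 4.7: the r=3 cylinder gives a regular 12-gon of circumradius 3 (constant along its height) (area = (12/2)·3.000²·sin(360°/12) = 27.00 mm²); the r=7 sphere at (7, 6.5) contributes a regular 12-gon of circumradius √(7²−6.7²) = 2.027 (area = (12/2)·2.027²·sin(360°/12) = 12.33 mm²); the 22×6.5 cube at (9.5, 12) contributes its full rectangle (area 143.00 mm²); Subtracting the remaining from the first: starting from the r=3 cylinder (27.00 mm²), the r=7 sphere at (7, 6.5) misses the remaining region (no effect); the 22×6.5 cube at (9.5, 12) misses the remaining region (no effect) — area = 27.00 mm²; (whole slice rotated 45° about Z — lengths, areas and connectivity unchanged). At z = 5.1: the cylinder: section is a regular 12-gon, circumradius r=3 (area = (12/2)·3.000²·sin(360°/12) = 27.00 mm²); the sphere at (7, 6.5) is absent (|z−center|=7.100 > r=7); the cube at (9.5, 12) (footprint 22×6.5) is included at this height (area 143.00 mm²); After the difference (first − rest): starting from the r=3 cylinder (27.00 mm²), the 22×6.5 cube at (9.5, 12) misses the remaining region (no effect) — area = 27.00 mm²; (rotated 45° about Z; rotation is an isometry so areas/perimeters/island counts are preserved). Checking containment: the cross-section at z = 5.1 is a subset of the cross-section at z = 4.7.

entirely on top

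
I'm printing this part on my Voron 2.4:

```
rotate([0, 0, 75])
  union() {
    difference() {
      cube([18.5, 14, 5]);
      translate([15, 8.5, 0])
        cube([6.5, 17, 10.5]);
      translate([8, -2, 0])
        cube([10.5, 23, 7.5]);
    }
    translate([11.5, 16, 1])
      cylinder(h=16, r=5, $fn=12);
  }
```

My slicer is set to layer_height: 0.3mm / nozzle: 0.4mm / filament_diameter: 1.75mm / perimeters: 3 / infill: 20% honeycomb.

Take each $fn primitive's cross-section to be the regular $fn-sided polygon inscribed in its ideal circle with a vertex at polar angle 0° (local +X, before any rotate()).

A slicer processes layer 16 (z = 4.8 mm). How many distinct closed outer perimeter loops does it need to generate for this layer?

1

At z = 4.8 mm: the cube is present — its section is the full 18.5×14 rectangle; the cube at (15, 8.5) is present — its section is the full 6.5×17 rectangle; the 10.5×23 cube at (8, -2) contributes its full rectangle; Subtracting the remaining from the first: starting from the 18.5×14 cube, the 6.5×17 cube at (15, 8.5) partially overlaps it — only the 19.25 mm² overlap (of its 110.50 mm²) is removed, clipping the outline; the 10.5×23 cube at (8, -2) partially overlaps it — only the 127.75 mm² overlap (of its 241.50 mm²) is removed, clipping the outline — 1 connected region; the cylinder at (11.5, 16): section is a regular 12-gon, circumradius r=5; Combining (union): the regions partially overlap (shared area 0.79 mm²), so overlapping operands fuse into one piece — 1 connected region; (rotated 75° about Z; rotation is an isometry so areas/perimeters/island counts are preserved). The result has 1 disconnected region.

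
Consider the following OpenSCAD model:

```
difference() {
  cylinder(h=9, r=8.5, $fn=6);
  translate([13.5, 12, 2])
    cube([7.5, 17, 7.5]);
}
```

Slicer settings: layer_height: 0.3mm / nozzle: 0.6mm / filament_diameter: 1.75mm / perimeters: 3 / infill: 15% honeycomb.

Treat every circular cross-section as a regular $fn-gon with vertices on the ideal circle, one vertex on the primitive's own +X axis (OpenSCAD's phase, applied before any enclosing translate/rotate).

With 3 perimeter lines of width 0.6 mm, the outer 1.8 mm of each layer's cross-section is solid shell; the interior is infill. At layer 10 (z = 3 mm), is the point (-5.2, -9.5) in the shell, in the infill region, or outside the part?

At z = 3 mm: the r=8.5 cylinder contributes a regular 6-gon of circumradius 8.5; the 7.5×17 cube at (13.5, 12) contributes its full rectangle; Subtracting the remaining from the first: starting from the r=8.5 cylinder, the 7.5×17 cube at (13.5, 12) misses the remaining region (no effect) — 1 connected region. Overall, the cross-section is a single solid region. The nearest boundary edge runs (-4.25, -7.36)→(-8.50, 0.00); distance from the point to it = 2.34 mm. The point is not inside any of the regions above, so it lies outside the cross-section (2.34 mm from the nearest boundary).

outside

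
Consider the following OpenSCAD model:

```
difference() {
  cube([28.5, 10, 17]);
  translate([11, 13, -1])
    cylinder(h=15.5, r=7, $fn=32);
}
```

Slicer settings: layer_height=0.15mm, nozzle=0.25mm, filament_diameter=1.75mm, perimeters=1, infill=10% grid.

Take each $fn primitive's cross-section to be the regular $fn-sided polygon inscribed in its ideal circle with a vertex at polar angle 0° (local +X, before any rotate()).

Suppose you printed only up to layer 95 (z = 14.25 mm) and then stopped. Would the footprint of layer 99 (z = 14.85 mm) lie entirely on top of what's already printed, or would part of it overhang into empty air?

Compare the two slices. At z = 14.25: the 28.5×10 cube contributes its full rectangle (area 285.00 mm²); the cylinder at (11, 13): section is a regular 32-gon, circumradius r=7 (area = (32/2)·7.000²·sin(360°/32) = 152.95 mm²); After the difference (first − rest): starting from the 28.5×10 cube (285.00 mm²), the r=7 cylinder at (11, 13) partially overlaps it — only the 35.93 mm² overlap (of its 152.95 mm²) is removed, clipping the outline — area = 249.07 mm². At z = 14.85: the 28.5×10 cube contributes its full rectangle (area 285.00 mm²); the cylinder at (11, 13) is not intersected at this z (z outside [-1, 14.5]); Taking the first minus the rest: none of the subtracted shapes is present at this height, so the 28.5×10 cube is unchanged — area = 285.00 mm². Checking containment: at z = 14.85 the cross-section extends beyond the z = 14.25 cross-section by about 35.93 mm².

part overhangs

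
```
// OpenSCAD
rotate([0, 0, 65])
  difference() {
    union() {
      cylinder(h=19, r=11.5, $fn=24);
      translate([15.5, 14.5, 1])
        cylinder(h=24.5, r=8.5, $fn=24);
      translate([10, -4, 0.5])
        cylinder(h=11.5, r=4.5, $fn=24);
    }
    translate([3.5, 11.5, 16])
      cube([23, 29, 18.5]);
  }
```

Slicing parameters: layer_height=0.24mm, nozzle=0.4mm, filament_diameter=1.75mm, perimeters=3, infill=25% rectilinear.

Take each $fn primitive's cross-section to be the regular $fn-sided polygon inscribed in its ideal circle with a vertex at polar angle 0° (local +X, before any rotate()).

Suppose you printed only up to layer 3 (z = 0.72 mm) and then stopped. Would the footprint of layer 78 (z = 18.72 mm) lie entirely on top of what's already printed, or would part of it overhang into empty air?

Compare the two slices. At z = 0.72: the cylinder: section is a regular 24-gon, circumradius r=11.5 (area = (24/2)·11.500²·sin(360°/24) = 410.75 mm²); the cylinder at (15.5, 14.5) is absent (z outside [1, 25.5]); the r=4.5 cylinder at (10, -4) gives a regular 24-gon of circumradius 4.5 (constant along its height) (area = (24/2)·4.500²·sin(360°/24) = 62.89 mm²); Combining (union): the regions partially overlap — summed areas 473.64 mm² minus the doubly-counted overlap 34.73 mm² gives 438.91 mm² — area = 438.91 mm²; the cube at (3.5, 11.5) does not reach this height (z outside [16, 34.5]); Subtracting the remaining from the first: none of the subtracted shapes is present at this height, so the result so far is unchanged — area = 438.91 mm²; (whole slice rotated 65° about Z — lengths, areas and connectivity unchanged). At z = 18.72: the r=11.5 cylinder contributes a regular 24-gon of circumradius 11.5 (area = (24/2)·11.500²·sin(360°/24) = 410.75 mm²); the r=8.5 cylinder at (15.5, 14.5) contributes a regular 24-gon of circumradius 8.5 (area = (24/2)·8.500²·sin(360°/24) = 224.40 mm²); the cylinder at (10, -4) does not reach this height (z outside [0.5, 12]); Combining (union): the 2 present regions are separate (no shared area or edge), so areas and boundary lengths simply add and each stays a separate island — area = 635.14 mm²; the cube at (3.5, 11.5) is present — its section is the full 23×29 rectangle (area 667.00 mm²); After the difference (first − rest): starting from that combined region (635.14 mm²), the 23×29 cube at (3.5, 11.5) partially overlaps it — only the 161.83 mm² overlap (of its 667.00 mm²) is removed, clipping the outline — area = 473.31 mm²; (whole slice rotated 65° about Z — lengths, areas and connectivity unchanged). Checking containment: at z = 18.72 the cross-section extends beyond the z = 0.72 cross-section by about 62.56 mm².

part overhangs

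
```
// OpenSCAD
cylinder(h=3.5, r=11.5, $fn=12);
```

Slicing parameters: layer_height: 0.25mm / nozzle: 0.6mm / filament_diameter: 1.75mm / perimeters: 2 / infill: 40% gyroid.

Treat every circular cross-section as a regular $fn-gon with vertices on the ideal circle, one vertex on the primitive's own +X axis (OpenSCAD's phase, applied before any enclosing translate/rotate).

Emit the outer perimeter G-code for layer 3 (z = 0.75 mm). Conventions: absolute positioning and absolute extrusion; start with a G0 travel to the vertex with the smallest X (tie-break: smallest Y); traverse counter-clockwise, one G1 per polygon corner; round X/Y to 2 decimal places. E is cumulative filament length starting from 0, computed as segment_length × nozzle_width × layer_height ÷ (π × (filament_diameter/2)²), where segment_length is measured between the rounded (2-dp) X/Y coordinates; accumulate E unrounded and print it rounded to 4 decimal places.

G0 X-11.50 Y0.00 Z0.75
G1 X-9.96 Y-5.75 E0.3712
G1 X-5.75 Y-9.96 E0.7425
G1 X0.00 Y-11.50 E1.1137
G1 X5.75 Y-9.96 E1.4850
G1 X9.96 Y-5.75 E1.8563
G1 X11.50 Y0.00 E2.2275
G1 X9.96 Y5.75 E2.5987
G1 X5.75 Y9.96 E2.9700
G1 X0.00 Y11.50 E3.3412
G1 X-5.75 Y9.96 E3.7125
G1 X-9.96 Y5.75 E4.0838
G1 X-11.50 Y0.00 E4.4550

At z = 0.75 mm: the r=11.5 cylinder gives a regular 12-gon of circumradius 11.5 (constant along its height). The outline is a single polygon with 12 vertices. Extrusion per mm of travel: 0.6 × 0.25 / (π × 0.875²) = 0.062363. Accumulating E over each segment gives final E = 4.4550.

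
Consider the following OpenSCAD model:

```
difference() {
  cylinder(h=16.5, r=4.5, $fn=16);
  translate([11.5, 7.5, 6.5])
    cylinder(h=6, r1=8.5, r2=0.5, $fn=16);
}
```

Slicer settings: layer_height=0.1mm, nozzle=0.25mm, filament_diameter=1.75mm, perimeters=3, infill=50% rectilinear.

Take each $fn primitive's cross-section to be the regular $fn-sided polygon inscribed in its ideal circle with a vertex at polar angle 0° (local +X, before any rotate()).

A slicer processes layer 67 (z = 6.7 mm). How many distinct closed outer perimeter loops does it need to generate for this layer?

1

At z = 6.7 mm: the r=4.5 cylinder gives a regular 16-gon of circumradius 4.5 (constant along its height); the cone at (11.5, 7.5) contributes a regular 16-gon of circumradius 8.233 (interpolated between r1=8.5 and r2=0.5 at t=0.033); Taking the first minus the rest: starting from the r=4.5 cylinder, the cone at (11.5, 7.5) misses the remaining region (no effect) — 1 connected region. The result has 1 disconnected region.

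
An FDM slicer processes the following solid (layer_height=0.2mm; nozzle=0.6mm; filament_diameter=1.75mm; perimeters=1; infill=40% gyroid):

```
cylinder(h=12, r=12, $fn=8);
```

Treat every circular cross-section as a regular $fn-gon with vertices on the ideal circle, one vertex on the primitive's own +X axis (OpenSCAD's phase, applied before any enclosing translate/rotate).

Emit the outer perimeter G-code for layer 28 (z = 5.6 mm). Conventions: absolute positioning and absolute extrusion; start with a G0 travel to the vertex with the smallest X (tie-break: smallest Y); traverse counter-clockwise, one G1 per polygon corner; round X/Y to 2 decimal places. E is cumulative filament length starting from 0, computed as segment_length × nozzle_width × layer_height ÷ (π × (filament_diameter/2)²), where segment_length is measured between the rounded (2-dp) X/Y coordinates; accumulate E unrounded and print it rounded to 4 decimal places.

At z = 5.6 mm: the cylinder: section is a regular 8-gon, circumradius r=12. The outline is a single polygon with 8 vertices. Extrusion per mm of travel: 0.6 × 0.2 / (π × 0.875²) = 0.049890. Accumulating E over each segment gives final E = 3.6667.

G0 X-12.00 Y0.00 Z5.60
G1 X-8.49 Y-8.49 E0.4583
G1 X0.00 Y-12.00 E0.9167
G1 X8.49 Y-8.49 E1.3750
G1 X12.00 Y0.00 E1.8334
G1 X8.49 Y8.49 E2.2917
G1 X0.00 Y12.00 E2.7500
G1 X-8.49 Y8.49 E3.2084
G1 X-12.00 Y0.00 E3.6667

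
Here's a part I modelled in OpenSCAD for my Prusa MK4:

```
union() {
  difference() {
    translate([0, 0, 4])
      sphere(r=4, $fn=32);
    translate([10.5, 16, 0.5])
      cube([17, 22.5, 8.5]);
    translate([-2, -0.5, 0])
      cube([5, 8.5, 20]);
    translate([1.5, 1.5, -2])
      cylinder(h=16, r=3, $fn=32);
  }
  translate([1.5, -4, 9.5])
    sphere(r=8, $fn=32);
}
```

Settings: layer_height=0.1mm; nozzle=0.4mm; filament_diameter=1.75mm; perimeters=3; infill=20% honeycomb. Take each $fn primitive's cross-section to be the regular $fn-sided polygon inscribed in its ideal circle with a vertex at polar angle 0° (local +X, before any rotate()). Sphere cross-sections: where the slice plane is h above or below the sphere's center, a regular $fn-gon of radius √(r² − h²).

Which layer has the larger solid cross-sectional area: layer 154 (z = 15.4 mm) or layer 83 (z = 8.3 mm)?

layer 83 (z = 8.3 mm)

Layer 154 (z = 15.4): the sphere is absent (|z−center|=11.400 > r=4); the cube at (10.5, 16) does not reach this height (z outside [0.5, 9]); the cube at (-2, -0.5) (footprint 5×8.5) is included at this height (area 42.50 mm²); the cylinder at (1.5, 1.5) is not intersected at this z (z outside [-2, 14]); Taking the first minus the rest: the first operand is absent here, so nothing remains; the r=8 sphere at (1.5, -4) contributes a regular 32-gon of circumradius √(8²−5.9²) = 5.403 (area = (32/2)·5.403²·sin(360°/32) = 91.11 mm²); Taking the union: only the r=8 sphere at (1.5, -4) is present, so the union is just that shape — area = 91.11 mm². So its area = 91.11 mm². Layer 83 (z = 8.3): the sphere is absent (|z−center|=4.300 > r=4); the 17×22.5 cube at (10.5, 16) contributes its full rectangle (area 382.50 mm²); the 5×8.5 cube at (-2, -0.5) contributes its full rectangle (area 42.50 mm²); the r=3 cylinder at (1.5, 1.5) gives a regular 32-gon of circumradius 3 (constant along its height) (area = (32/2)·3.000²·sin(360°/32) = 28.09 mm²); Subtracting the remaining from the first: the first operand is absent here, so nothing remains; the r=8 sphere at (1.5, -4) contributes a regular 32-gon of circumradius √(8²−1.2²) = 7.909 (area = (32/2)·7.909²·sin(360°/32) = 195.28 mm²); Merging all regions: only the r=8 sphere at (1.5, -4) is present, so the union is just that shape — area = 195.28 mm². So its area = 195.28 mm². Layer 83 is larger (195.28 vs 91.11 mm²).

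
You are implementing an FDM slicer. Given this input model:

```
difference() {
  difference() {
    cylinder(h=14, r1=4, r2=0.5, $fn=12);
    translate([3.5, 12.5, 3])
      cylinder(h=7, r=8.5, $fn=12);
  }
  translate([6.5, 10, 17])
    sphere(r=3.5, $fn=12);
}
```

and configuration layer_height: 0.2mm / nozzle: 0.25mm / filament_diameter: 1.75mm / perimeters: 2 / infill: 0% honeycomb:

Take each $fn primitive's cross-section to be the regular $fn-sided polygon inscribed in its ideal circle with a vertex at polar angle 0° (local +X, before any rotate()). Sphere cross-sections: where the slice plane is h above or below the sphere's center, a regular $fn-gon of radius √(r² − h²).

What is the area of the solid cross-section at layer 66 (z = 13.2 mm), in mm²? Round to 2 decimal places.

1.47 mm²

At z = 13.2 mm: the cone: at t=0.943 of its height the radius interpolates to r₁+(r₂−r₁)t = 0.700, giving a regular 12-gon of that circumradius (area = (12/2)·0.700²·sin(360°/12) = 1.47 mm²); the cylinder at (3.5, 12.5) does not reach this height (z outside [3, 10]); After the difference (first − rest): none of the subtracted shapes is present at this height, so the cone is unchanged — area = 1.47 mm²; the sphere at (6.5, 10) does not reach this height (|z−center|=3.800 > r=3.5); Taking the first minus the rest: none of the subtracted shapes is present at this height, so that combined region is unchanged — area = 1.47 mm². Overall, the cross-section is a single solid region. Net area = 1.47 mm².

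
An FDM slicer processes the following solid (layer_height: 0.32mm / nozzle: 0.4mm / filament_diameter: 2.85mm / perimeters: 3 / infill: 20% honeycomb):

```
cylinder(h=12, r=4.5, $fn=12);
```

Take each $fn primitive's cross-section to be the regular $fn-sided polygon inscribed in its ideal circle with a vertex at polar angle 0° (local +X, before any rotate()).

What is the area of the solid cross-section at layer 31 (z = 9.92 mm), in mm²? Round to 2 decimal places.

At z = 9.92 mm: the cylinder: section is a regular 12-gon, circumradius r=4.5 (area = (12/2)·4.500²·sin(360°/12) = 60.75 mm²). Overall, the cross-section is a single solid region. Net area = 60.75 mm².

60.75 mm²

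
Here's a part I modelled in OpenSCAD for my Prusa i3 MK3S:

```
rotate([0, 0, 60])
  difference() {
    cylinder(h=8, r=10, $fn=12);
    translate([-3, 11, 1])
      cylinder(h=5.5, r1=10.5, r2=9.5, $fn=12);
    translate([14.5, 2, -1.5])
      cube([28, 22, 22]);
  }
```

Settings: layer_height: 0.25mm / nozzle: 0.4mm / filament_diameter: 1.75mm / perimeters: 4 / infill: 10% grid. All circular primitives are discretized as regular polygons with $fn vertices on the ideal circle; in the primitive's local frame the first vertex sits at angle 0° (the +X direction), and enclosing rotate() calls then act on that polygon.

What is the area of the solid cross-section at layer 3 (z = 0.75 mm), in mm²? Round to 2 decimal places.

At z = 0.75 mm: the r=10 cylinder contributes a regular 12-gon of circumradius 10 (area = (12/2)·10.000²·sin(360°/12) = 300.00 mm²); the cone at (-3, 11) does not reach this height (z outside [1, 6.5]); the cube at (14.5, 2) (footprint 28×22) is included at this height (area 616.00 mm²); After the difference (first − rest): starting from the r=10 cylinder (300.00 mm²), the 28×22 cube at (14.5, 2) misses the remaining region (no effect) — area = 300.00 mm²; (rotated 60° about Z; rotation is an isometry so areas/perimeters/island counts are preserved). Overall, the cross-section is a single solid region. Net area = 300.00 mm².

300.00 mm²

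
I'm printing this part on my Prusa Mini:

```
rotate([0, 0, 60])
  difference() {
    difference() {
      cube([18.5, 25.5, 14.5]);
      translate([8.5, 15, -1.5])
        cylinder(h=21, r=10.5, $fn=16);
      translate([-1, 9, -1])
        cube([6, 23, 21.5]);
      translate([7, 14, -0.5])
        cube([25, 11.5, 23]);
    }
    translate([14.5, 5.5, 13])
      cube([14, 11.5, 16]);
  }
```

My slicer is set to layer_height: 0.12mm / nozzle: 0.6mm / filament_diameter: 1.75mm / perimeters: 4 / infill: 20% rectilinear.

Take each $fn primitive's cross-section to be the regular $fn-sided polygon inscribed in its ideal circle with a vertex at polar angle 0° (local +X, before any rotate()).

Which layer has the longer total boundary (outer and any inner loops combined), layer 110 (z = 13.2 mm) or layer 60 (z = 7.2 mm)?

layer 60 (z = 7.2 mm)

Layer 110 (z = 13.2): the cube (footprint 18.5×25.5) is included at this height (perimeter 88.00 mm); the r=10.5 cylinder at (8.5, 15) contributes a regular 16-gon of circumradius 10.5 (perimeter = 2·16·10.500·sin(180°/16) = 65.55 mm); the cube at (-1, 9) is present — its section is the full 6×23 rectangle (perimeter 58.00 mm); the cube at (7, 14) is present — its section is the full 25×11.5 rectangle (perimeter 73.00 mm); Taking the first minus the rest: starting from the 18.5×25.5 cube, the r=10.5 cylinder at (8.5, 15) partially overlaps it — only the 321.25 mm² overlap (of its 337.53 mm²) is removed, clipping the outline; the 6×23 cube at (-1, 9) partially overlaps it — only the 11.17 mm² overlap (of its 138.00 mm²) is removed, clipping the outline; the 25×11.5 cube at (7, 14) partially overlaps it — only the 21.47 mm² overlap (of its 287.50 mm²) is removed, clipping the outline — boundary = 68.88 mm; the cube at (14.5, 5.5) is present — its section is the full 14×11.5 rectangle (perimeter 51.00 mm); Taking the first minus the rest: starting from that combined region, the 14×11.5 cube at (14.5, 5.5) partially overlaps it — only the 12.74 mm² overlap (of its 161.00 mm²) is removed, clipping the outline — boundary = 59.67 mm; (rotated 60° about Z; rotation is an isometry so areas/perimeters/island counts are preserved). So its perimeter = 59.67 mm. Layer 60 (z = 7.2): the 18.5×25.5 cube contributes its full rectangle (perimeter 88.00 mm); the r=10.5 cylinder at (8.5, 15) gives a regular 16-gon of circumradius 10.5 (constant along its height) (perimeter = 2·16·10.500·sin(180°/16) = 65.55 mm); the 6×23 cube at (-1, 9) contributes its full rectangle (perimeter 58.00 mm); the 25×11.5 cube at (7, 14) contributes its full rectangle (perimeter 73.00 mm); Taking the first minus the rest: starting from the 18.5×25.5 cube, the r=10.5 cylinder at (8.5, 15) partially overlaps it — only the 321.25 mm² overlap (of its 337.53 mm²) is removed, clipping the outline; the 6×23 cube at (-1, 9) partially overlaps it — only the 11.17 mm² overlap (of its 138.00 mm²) is removed, clipping the outline; the 25×11.5 cube at (7, 14) partially overlaps it — only the 21.47 mm² overlap (of its 287.50 mm²) is removed, clipping the outline — boundary = 68.88 mm; the cube at (14.5, 5.5) is absent (z outside [13, 29]); Subtracting the remaining from the first: none of the subtracted shapes is present at this height, so that combined region is unchanged — boundary = 68.88 mm; (whole slice rotated 60° about Z — lengths, areas and connectivity unchanged). So its perimeter = 68.88 mm. Layer 60 is larger (68.88 vs 59.67 mm).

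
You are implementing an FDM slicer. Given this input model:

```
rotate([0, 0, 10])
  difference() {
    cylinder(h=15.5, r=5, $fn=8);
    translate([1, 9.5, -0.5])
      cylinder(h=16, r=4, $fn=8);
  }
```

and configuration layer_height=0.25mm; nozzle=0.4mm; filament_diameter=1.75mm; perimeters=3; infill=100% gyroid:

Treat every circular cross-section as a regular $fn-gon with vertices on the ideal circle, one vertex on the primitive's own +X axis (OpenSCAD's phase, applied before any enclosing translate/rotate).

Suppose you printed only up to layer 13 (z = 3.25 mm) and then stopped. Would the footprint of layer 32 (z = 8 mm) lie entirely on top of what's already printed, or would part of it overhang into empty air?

Compare the two slices. At z = 3.25: the cylinder: section is a regular 8-gon, circumradius r=5 (area = (8/2)·5.000²·sin(360°/8) = 70.71 mm²); the r=4 cylinder at (1, 9.5) gives a regular 8-gon of circumradius 4 (constant along its height) (area = (8/2)·4.000²·sin(360°/8) = 45.25 mm²); Taking the first minus the rest: starting from the r=5 cylinder (70.71 mm²), the r=4 cylinder at (1, 9.5) misses the remaining region (no effect) — area = 70.71 mm²; (rotated 10° about Z; rotation is an isometry so areas/perimeters/island counts are preserved). At z = 8: the cylinder: section is a regular 8-gon, circumradius r=5 (area = (8/2)·5.000²·sin(360°/8) = 70.71 mm²); the r=4 cylinder at (1, 9.5) contributes a regular 8-gon of circumradius 4 (area = (8/2)·4.000²·sin(360°/8) = 45.25 mm²); Taking the first minus the rest: starting from the r=5 cylinder (70.71 mm²), the r=4 cylinder at (1, 9.5) misses the remaining region (no effect) — area = 70.71 mm²; (rotated 10° about Z; rotation is an isometry so areas/perimeters/island counts are preserved). Checking containment: the cross-section at z = 8 is a subset of the cross-section at z = 3.25.

entirely on top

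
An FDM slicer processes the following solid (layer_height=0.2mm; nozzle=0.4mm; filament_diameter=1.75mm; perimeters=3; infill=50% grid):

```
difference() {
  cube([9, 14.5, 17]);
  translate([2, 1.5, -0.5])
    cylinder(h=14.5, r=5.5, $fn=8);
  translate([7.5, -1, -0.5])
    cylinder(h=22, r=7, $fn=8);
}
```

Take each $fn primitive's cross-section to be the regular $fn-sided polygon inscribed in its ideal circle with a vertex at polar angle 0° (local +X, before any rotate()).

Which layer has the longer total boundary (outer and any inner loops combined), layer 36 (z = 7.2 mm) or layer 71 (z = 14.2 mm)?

layer 71 (z = 14.2 mm)

Layer 36 (z = 7.2): the cube (footprint 9×14.5) is included at this height (perimeter 47.00 mm); the r=5.5 cylinder at (2, 1.5) contributes a regular 8-gon of circumradius 5.5 (perimeter = 2·8·5.500·sin(180°/8) = 33.68 mm); the r=7 cylinder at (7.5, -1) contributes a regular 8-gon of circumradius 7 (perimeter = 2·8·7.000·sin(180°/8) = 42.86 mm); After the difference (first − rest): starting from the 9×14.5 cube, the r=5.5 cylinder at (2, 1.5) partially overlaps it — only the 42.35 mm² overlap (of its 85.56 mm²) is removed, clipping the outline; the r=7 cylinder at (7.5, -1) partially overlaps it — only the 12.58 mm² overlap (of its 138.59 mm²) is removed, clipping the outline — boundary = 36.22 mm. So its perimeter = 36.22 mm. Layer 71 (z = 14.2): the 9×14.5 cube contributes its full rectangle (perimeter 47.00 mm); the cylinder at (2, 1.5) is not intersected at this z (z outside [-0.5, 14]); the r=7 cylinder at (7.5, -1) contributes a regular 8-gon of circumradius 7 (perimeter = 2·8·7.000·sin(180°/8) = 42.86 mm); Subtracting the remaining from the first: starting from the 9×14.5 cube, the r=7 cylinder at (7.5, -1) partially overlaps it — only the 36.39 mm² overlap (of its 138.59 mm²) is removed, clipping the outline — boundary = 44.79 mm. So its perimeter = 44.79 mm. Layer 71 is larger (44.79 vs 36.22 mm).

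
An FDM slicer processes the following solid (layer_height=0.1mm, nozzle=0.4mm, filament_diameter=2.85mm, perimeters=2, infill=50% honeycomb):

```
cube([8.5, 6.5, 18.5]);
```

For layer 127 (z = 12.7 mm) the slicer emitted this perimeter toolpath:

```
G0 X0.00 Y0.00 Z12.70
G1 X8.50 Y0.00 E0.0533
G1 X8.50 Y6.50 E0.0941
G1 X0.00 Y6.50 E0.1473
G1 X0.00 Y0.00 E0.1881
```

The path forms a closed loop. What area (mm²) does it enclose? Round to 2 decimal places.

Apply the shoelace formula to the sequence of (X, Y) vertices; enclosed area = 55.25 mm².

55.25 mm²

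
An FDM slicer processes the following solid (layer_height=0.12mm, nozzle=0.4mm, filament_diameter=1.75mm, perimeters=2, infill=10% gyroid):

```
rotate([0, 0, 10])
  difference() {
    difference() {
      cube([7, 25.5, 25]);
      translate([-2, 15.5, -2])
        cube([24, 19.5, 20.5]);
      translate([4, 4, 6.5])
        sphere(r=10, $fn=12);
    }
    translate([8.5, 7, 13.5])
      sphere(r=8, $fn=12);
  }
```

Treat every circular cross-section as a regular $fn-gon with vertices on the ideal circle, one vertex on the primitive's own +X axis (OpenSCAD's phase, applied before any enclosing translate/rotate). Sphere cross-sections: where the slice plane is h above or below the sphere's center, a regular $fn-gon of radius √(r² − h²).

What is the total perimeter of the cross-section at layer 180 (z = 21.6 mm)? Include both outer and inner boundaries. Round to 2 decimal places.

At z = 21.6 mm: the 7×25.5 cube contributes its full rectangle (perimeter 65.00 mm); the cube at (-2, 15.5) does not reach this height (z outside [-2, 18.5]); the sphere at (4, 4) is absent (|z−center|=15.100 > r=10); Subtracting the remaining from the first: none of the subtracted shapes is present at this height, so the 7×25.5 cube is unchanged — boundary = 65.00 mm; the sphere at (8.5, 7) is absent (|z−center|=8.100 > r=8); Subtracting the remaining from the first: none of the subtracted shapes is present at this height, so that combined region is unchanged — boundary = 65.00 mm; (rotated 10° about Z; rotation is an isometry so areas/perimeters/island counts are preserved). Overall, the cross-section is a single solid region. Total boundary length (outer) = 65.00 mm.

65.00 mm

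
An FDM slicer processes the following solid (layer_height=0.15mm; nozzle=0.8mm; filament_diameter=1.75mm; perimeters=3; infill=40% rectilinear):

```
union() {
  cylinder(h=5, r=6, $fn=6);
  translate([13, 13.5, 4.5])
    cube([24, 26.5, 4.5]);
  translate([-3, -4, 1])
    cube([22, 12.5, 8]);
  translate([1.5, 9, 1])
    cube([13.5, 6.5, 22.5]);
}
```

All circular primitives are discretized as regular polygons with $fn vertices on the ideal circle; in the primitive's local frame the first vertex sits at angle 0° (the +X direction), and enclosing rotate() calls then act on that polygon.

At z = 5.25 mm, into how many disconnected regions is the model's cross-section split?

2

At z = 5.25 mm: the cylinder does not reach this height (z outside [0, 5]); the 24×26.5 cube at (13, 13.5) contributes its full rectangle; the cube at (-3, -4) (footprint 22×12.5) is included at this height; the cube at (1.5, 9) is present — its section is the full 13.5×6.5 rectangle; Merging all regions: the regions partially overlap (shared area 4.00 mm²), so overlapping operands fuse into one piece — 2 connected regions. The result has 2 disconnected regions.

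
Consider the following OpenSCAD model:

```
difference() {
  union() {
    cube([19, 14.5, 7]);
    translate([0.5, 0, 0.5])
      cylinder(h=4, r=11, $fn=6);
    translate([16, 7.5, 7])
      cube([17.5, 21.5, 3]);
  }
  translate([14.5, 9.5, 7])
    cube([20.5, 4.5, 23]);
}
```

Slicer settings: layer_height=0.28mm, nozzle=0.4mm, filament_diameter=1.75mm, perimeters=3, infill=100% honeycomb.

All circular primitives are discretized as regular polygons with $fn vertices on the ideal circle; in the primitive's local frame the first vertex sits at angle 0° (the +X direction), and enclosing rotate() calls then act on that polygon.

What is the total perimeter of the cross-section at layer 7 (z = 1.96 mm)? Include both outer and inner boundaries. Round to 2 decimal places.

At z = 1.96 mm: the 19×14.5 cube contributes its full rectangle (perimeter 67.00 mm); the cylinder at (0.5, 0): section is a regular 6-gon, circumradius r=11 (perimeter = 2·6·11.000·sin(180°/6) = 66.00 mm); the cube at (16, 7.5) does not reach this height (z outside [7, 10]); Merging all regions: the regions partially overlap (shared area 83.35 mm²), so the edge portions inside another operand are dropped and the merged outline is re-measured after clipping — boundary = 94.97 mm; the cube at (14.5, 9.5) is absent (z outside [7, 30]); Taking the first minus the rest: none of the subtracted shapes is present at this height, so the result so far is unchanged — boundary = 94.97 mm. Overall, the cross-section is a single solid region. Total boundary length (outer) = 94.97 mm.

94.97 mm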